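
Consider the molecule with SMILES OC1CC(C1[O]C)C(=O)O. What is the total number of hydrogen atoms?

10

Walk through each heavy atom and fill implicit hydrogens from standard valence (C 4, N 3, O 2, S 2, halogen 1):
  atom 1: O, bond orders sum to 1 (valence 2) → 1 H
  atom 2: C, bond orders sum to 3 (valence 4) → 1 H
  atom 3: C, bond orders sum to 2 (valence 4) → 2 H
  atom 4: C, bond orders sum to 3 (valence 4) → 1 H
  atom 5: C, bond orders sum to 3 (valence 4) → 1 H
  atom 6: O with explicit H count 0
  atom 7: C, bond orders sum to 1 (valence 4) → 3 H
  atom 8: C, bond orders sum to 4 (valence 4) → 0 H
  atom 9: O, bond orders sum to 2 (valence 2) → 0 H
  atom 10: O, bond orders sum to 1 (valence 2) → 1 H
Total hydrogens: 10.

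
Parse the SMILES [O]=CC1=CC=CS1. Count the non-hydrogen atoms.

Every atom symbol written in the SMILES (organic subset) is one heavy atom; implicit H are not written.
Heavy atoms by element → C:5, O:1, S:1.
Total: 7.

7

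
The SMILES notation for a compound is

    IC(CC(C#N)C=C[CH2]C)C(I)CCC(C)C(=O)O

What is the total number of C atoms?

14

Count every carbon token in the SMILES (each C, including those in ring-closure positions and inside branches).
Carbon count: 14.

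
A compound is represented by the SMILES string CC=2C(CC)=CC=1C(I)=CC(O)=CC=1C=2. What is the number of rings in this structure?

2

In SMILES, each pair of matching ring-closure digits denotes one ring-closing bond; the number of such bonds equals the number of independent rings.
Ring-closure bonds here: 2.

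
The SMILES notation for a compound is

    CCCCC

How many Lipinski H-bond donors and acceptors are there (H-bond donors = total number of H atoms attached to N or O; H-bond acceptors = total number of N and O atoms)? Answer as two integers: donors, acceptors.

0, 0

Donors: find every N or O and count the H atoms it carries.
  (no N or O atoms present)
Lipinski HBD = 0.
Acceptors: N atoms = 0, O atoms = 0 → HBA = 0.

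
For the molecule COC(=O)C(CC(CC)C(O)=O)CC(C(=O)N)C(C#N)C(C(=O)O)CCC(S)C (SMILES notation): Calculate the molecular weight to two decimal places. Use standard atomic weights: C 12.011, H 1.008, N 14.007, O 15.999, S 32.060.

430.52 g/mol

First, the molecular formula is C19H30N2O7S (counting implicit H from valence).
  C: 19 × 12.011 = 228.209
  H: 30 × 1.008 = 30.240
  N: 2 × 14.007 = 28.014
  O: 7 × 15.999 = 111.993
  S: 1 × 32.060 = 32.060
Sum: 19×12.011 + 30×1.008 + 2×14.007 + 7×15.999 + 1×32.060 = 430.516 → 430.52 g/mol.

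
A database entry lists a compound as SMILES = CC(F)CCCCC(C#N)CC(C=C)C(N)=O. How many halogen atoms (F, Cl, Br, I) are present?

1

Halogen atoms appear at heavy-atom position 3 (1×F).
Other groups present: 1 alkene, 1 amide, 1 nitrile.
Halogen count: 1.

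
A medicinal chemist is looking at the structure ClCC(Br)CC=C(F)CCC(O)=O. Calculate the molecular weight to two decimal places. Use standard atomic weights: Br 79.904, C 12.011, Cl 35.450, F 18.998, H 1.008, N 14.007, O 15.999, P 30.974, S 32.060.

273.53 g/mol

First, the molecular formula is C8H11BrClFO2 (counting implicit H from valence).
  Br: 1 × 79.904 = 79.904
  C: 8 × 12.011 = 96.088
  Cl: 1 × 35.450 = 35.450
  F: 1 × 18.998 = 18.998
  H: 11 × 1.008 = 11.088
  O: 2 × 15.999 = 31.998
Sum: 1×79.904 + 8×12.011 + 1×35.450 + 1×18.998 + 11×1.008 + 2×15.999 = 273.526 → 273.53 g/mol.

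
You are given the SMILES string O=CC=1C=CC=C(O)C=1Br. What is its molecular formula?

Walk through each heavy atom and fill implicit hydrogens from standard valence (C 4, N 3, O 2, S 2, halogen 1):
  atom 1: O, bond orders sum to 2 (valence 2) → 0 H
  atom 2: C, bond orders sum to 3 (valence 4) → 1 H
  atom 3: C, bond orders sum to 4 (valence 4) → 0 H
  atom 4: C, bond orders sum to 3 (valence 4) → 1 H
  atom 5: C, bond orders sum to 3 (valence 4) → 1 H
  atom 6: C, bond orders sum to 3 (valence 4) → 1 H
  atom 7: C, bond orders sum to 4 (valence 4) → 0 H
  atom 8: O, bond orders sum to 1 (valence 2) → 1 H
  atom 9: C, bond orders sum to 4 (valence 4) → 0 H
  atom 10: Br (halogen, monovalent) → 0 H
Totals → C:7, H:5, Br:1, O:2.
In Hill order: C7H5BrO2.

C7H5BrO2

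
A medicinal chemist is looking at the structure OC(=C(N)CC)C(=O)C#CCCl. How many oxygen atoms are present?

Scan the SMILES for O atoms (remember two-letter symbols like Cl and Br are single atoms).
Oxygen count: 2.

2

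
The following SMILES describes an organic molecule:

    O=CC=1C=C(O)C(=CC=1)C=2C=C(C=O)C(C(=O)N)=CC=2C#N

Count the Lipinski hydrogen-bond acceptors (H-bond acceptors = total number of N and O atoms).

6

N atoms: 2; O atoms: 4.
Lipinski HBA = 2 + 4 = 6.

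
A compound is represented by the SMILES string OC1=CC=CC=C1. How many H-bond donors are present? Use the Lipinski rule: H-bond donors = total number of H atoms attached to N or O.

Donors: find every N or O and count the H atoms it carries.
  atom 1 (O): bond orders sum to 1 → 1 H
Lipinski HBD = 1.

1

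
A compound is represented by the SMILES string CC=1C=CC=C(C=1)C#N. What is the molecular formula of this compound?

C8H7N

Walk through each heavy atom and fill implicit hydrogens from standard valence (C 4, N 3, O 2, S 2, halogen 1):
  atom 1: C, bond orders sum to 1 (valence 4) → 3 H
  atom 2: C, bond orders sum to 4 (valence 4) → 0 H
  atom 3: C, bond orders sum to 3 (valence 4) → 1 H
  atom 4: C, bond orders sum to 3 (valence 4) → 1 H
  atom 5: C, bond orders sum to 3 (valence 4) → 1 H
  atom 6: C, bond orders sum to 4 (valence 4) → 0 H
  atom 7: C, bond orders sum to 3 (valence 4) → 1 H
  atom 8: C, bond orders sum to 4 (valence 4) → 0 H
  atom 9: N, bond orders sum to 3 (valence 3) → 0 H
Totals → C:8, H:7, N:1.
In Hill order: C8H7N.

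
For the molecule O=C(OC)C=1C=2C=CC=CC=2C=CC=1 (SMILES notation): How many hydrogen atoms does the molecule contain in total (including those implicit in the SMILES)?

Walk through each heavy atom and fill implicit hydrogens from standard valence (C 4, N 3, O 2, S 2, halogen 1):
  atom 1: O, bond orders sum to 2 (valence 2) → 0 H
  atom 2: C, bond orders sum to 4 (valence 4) → 0 H
  atom 3: O, bond orders sum to 2 (valence 2) → 0 H
  atom 4: C, bond orders sum to 1 (valence 4) → 3 H
  atom 5: C, bond orders sum to 4 (valence 4) → 0 H
  atom 6: C, bond orders sum to 4 (valence 4) → 0 H
  atom 7: C, bond orders sum to 3 (valence 4) → 1 H
  atom 8: C, bond orders sum to 3 (valence 4) → 1 H
  atom 9: C, bond orders sum to 3 (valence 4) → 1 H
  atom 10: C, bond orders sum to 3 (valence 4) → 1 H
  atom 11: C, bond orders sum to 4 (valence 4) → 0 H
  atom 12: C, bond orders sum to 3 (valence 4) → 1 H
  atom 13: C, bond orders sum to 3 (valence 4) → 1 H
  atom 14: C, bond orders sum to 3 (valence 4) → 1 H
Total hydrogens: 10.

10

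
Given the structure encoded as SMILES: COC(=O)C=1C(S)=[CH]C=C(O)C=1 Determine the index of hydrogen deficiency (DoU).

Molecular formula: C8H8O3S.
DoU = (2C + 2 + N − H − X) / 2, where X is the halogen count and O/S are ignored.
    = (2·8 + 2 + 0 − 8 − 0) / 2 = 10 / 2 = 5.

5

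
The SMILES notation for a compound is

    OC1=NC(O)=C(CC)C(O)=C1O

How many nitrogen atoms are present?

Scan the SMILES for N atoms (remember two-letter symbols like Cl and Br are single atoms).
Nitrogen count: 1.

1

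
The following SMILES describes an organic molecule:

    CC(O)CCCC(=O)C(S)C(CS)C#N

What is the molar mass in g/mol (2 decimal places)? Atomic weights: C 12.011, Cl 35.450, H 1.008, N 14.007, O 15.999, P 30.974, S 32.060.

First, the molecular formula is C10H17NO2S2 (counting implicit H from valence).
  C: 10 × 12.011 = 120.110
  H: 17 × 1.008 = 17.136
  N: 1 × 14.007 = 14.007
  O: 2 × 15.999 = 31.998
  S: 2 × 32.060 = 64.120
Sum: 10×12.011 + 17×1.008 + 1×14.007 + 2×15.999 + 2×32.060 = 247.371 → 247.37 g/mol.

247.37 g/mol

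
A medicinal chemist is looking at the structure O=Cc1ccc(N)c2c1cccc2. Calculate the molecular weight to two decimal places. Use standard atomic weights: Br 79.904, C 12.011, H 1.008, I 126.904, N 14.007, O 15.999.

First, the molecular formula is C11H9NO (counting implicit H from valence).
  C: 11 × 12.011 = 132.121
  H: 9 × 1.008 = 9.072
  N: 1 × 14.007 = 14.007
  O: 1 × 15.999 = 15.999
Sum: 11×12.011 + 9×1.008 + 1×14.007 + 1×15.999 = 171.199 → 171.20 g/mol.

171.20 g/mol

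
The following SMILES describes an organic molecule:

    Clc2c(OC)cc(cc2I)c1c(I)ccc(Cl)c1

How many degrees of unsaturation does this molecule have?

Molecular formula: C13H8Cl2I2O.
DoU = (2C + 2 + N − H − X) / 2, where X is the halogen count and O/S are ignored.
    = (2·13 + 2 + 0 − 8 − 4) / 2 = 16 / 2 = 8.

8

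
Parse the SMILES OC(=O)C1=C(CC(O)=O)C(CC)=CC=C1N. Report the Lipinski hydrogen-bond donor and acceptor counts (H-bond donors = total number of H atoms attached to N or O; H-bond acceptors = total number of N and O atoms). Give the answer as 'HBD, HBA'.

Donors: find every N or O and count the H atoms it carries.
  atom 1 (O): bond orders sum to 1 → 1 H
  atom 3 (O): bond orders sum to 2 → 0 H
  atom 8 (O): bond orders sum to 1 → 1 H
  atom 9 (O): bond orders sum to 2 → 0 H
  atom 16 (N): bond orders sum to 1 → 2 H
Lipinski HBD = 4.
Acceptors: N atoms = 1, O atoms = 4 → HBA = 5.

4, 5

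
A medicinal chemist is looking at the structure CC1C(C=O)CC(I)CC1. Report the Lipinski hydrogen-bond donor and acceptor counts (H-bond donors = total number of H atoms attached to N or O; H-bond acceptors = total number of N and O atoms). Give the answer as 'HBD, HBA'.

0, 1

Donors: find every N or O and count the H atoms it carries.
  atom 5 (O): bond orders sum to 2 → 0 H
Lipinski HBD = 0.
Acceptors: N atoms = 0, O atoms = 1 → HBA = 1.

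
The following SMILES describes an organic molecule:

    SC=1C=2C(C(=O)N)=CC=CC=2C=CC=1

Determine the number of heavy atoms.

Every atom symbol written in the SMILES (organic subset) is one heavy atom; implicit H are not written.
Heavy atoms by element → C:11, N:1, O:1, S:1.
Total: 14.

14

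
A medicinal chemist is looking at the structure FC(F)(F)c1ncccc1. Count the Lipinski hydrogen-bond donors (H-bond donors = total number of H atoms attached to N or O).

Donors: find every N or O and count the H atoms it carries.
  atom 6 (N): bond orders sum to 3 → 0 H
Lipinski HBD = 0.

0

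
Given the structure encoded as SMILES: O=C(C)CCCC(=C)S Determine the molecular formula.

Walk through each heavy atom and fill implicit hydrogens from standard valence (C 4, N 3, O 2, S 2, halogen 1):
  atom 1: O, bond orders sum to 2 (valence 2) → 0 H
  atom 2: C, bond orders sum to 4 (valence 4) → 0 H
  atom 3: C, bond orders sum to 1 (valence 4) → 3 H
  atom 4: C, bond orders sum to 2 (valence 4) → 2 H
  atom 5: C, bond orders sum to 2 (valence 4) → 2 H
  atom 6: C, bond orders sum to 2 (valence 4) → 2 H
  atom 7: C, bond orders sum to 4 (valence 4) → 0 H
  atom 8: C, bond orders sum to 2 (valence 4) → 2 H
  atom 9: S, bond orders sum to 1 (valence 2) → 1 H
Totals → C:7, H:12, O:1, S:1.

C7H12OS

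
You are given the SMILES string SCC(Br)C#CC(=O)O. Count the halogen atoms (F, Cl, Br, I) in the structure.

Halogen atoms appear at heavy-atom position 4 (1×Br).
Other groups present: 1 alkyne, 1 carboxylic acid, 1 thiol.
Halogen count: 1.

1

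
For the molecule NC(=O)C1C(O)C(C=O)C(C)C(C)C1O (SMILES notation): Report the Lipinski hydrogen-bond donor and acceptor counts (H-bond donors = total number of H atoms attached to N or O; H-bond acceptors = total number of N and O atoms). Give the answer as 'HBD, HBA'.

4, 5

Donors: find every N or O and count the H atoms it carries.
  atom 1 (N): bond orders sum to 1 → 2 H
  atom 3 (O): bond orders sum to 2 → 0 H
  atom 6 (O): bond orders sum to 1 → 1 H
  atom 9 (O): bond orders sum to 2 → 0 H
  atom 15 (O): bond orders sum to 1 → 1 H
Lipinski HBD = 4.
Acceptors: N atoms = 1, O atoms = 4 → HBA = 5.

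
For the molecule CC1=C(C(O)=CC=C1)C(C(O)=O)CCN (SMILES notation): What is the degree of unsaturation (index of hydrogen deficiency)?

5

Degree of unsaturation = (number of rings) + (number of π bonds).
Ring closures in the SMILES: 1.
π bonds: 4 double bonds (each 1 DoU) → 4 DoU from unsaturation.
Total DoU = 1 + 4 = 5.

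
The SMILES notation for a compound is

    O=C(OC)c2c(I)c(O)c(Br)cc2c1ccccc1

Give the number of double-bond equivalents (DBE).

9

Molecular formula: C14H10BrIO3.
DoU = (2C + 2 + N − H − X) / 2, where X is the halogen count and O/S are ignored.
    = (2·14 + 2 + 0 − 10 − 2) / 2 = 18 / 2 = 9.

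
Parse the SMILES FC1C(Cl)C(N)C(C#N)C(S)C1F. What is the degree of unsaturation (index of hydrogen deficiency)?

3

Molecular formula: C7H9ClF2N2S.
DoU = (2C + 2 + N − H − X) / 2, where X is the halogen count and O/S are ignored.
    = (2·7 + 2 + 2 − 9 − 3) / 2 = 6 / 2 = 3.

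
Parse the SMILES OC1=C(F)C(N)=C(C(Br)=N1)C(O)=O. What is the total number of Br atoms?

1

Scan the SMILES for Br atoms (remember two-letter symbols like Cl and Br are single atoms).
Bromine count: 1.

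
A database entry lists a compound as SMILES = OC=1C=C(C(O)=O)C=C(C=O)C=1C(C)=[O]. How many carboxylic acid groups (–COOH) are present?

The carboxylic acid motif appears at heavy-atom position 5 in the SMILES.
Other groups present: 1 aldehyde, 1 hydroxyl, 1 ketone.
Carboxylic acid count: 1.

1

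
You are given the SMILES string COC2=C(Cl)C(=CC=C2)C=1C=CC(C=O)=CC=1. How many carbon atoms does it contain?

14

Count every carbon token in the SMILES (each C, including those in ring-closure positions and inside branches).
Carbon count: 14.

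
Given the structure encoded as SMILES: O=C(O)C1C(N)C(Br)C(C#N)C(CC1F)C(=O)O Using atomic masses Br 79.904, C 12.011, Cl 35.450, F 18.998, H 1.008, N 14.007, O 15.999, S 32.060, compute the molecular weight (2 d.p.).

First, the molecular formula is C10H12BrFN2O4 (counting implicit H from valence).
  Br: 1 × 79.904 = 79.904
  C: 10 × 12.011 = 120.110
  F: 1 × 18.998 = 18.998
  H: 12 × 1.008 = 12.096
  N: 2 × 14.007 = 28.014
  O: 4 × 15.999 = 63.996
Sum: 1×79.904 + 10×12.011 + 1×18.998 + 12×1.008 + 2×14.007 + 4×15.999 = 323.118 → 323.12 g/mol.

323.12 g/mol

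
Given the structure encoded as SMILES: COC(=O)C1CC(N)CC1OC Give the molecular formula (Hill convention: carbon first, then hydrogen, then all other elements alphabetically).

Walk through each heavy atom and fill implicit hydrogens from standard valence (C 4, N 3, O 2, S 2, halogen 1):
  atom 1: C, bond orders sum to 1 (valence 4) → 3 H
  atom 2: O, bond orders sum to 2 (valence 2) → 0 H
  atom 3: C, bond orders sum to 4 (valence 4) → 0 H
  atom 4: O, bond orders sum to 2 (valence 2) → 0 H
  atom 5: C, bond orders sum to 3 (valence 4) → 1 H
  atom 6: C, bond orders sum to 2 (valence 4) → 2 H
  atom 7: C, bond orders sum to 3 (valence 4) → 1 H
  atom 8: N, bond orders sum to 1 (valence 3) → 2 H
  atom 9: C, bond orders sum to 2 (valence 4) → 2 H
  atom 10: C, bond orders sum to 3 (valence 4) → 1 H
  atom 11: O, bond orders sum to 2 (valence 2) → 0 H
  atom 12: C, bond orders sum to 1 (valence 4) → 3 H
Totals → C:8, H:15, N:1, O:3.
In Hill order: C8H15NO3.

C8H15NO3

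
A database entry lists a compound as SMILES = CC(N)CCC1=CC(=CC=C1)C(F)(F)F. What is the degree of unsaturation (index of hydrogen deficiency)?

4

Degree of unsaturation = (number of rings) + (number of π bonds).
Ring closures in the SMILES: 1.
π bonds: 3 double bonds (each 1 DoU) → 3 DoU from unsaturation.
Total DoU = 1 + 3 = 4.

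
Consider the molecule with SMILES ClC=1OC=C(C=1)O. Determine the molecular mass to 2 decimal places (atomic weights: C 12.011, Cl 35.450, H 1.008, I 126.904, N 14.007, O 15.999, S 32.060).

First, the molecular formula is C4H3ClO2 (counting implicit H from valence).
  C: 4 × 12.011 = 48.044
  Cl: 1 × 35.450 = 35.450
  H: 3 × 1.008 = 3.024
  O: 2 × 15.999 = 31.998
Sum: 4×12.011 + 1×35.450 + 3×1.008 + 2×15.999 = 118.516 → 118.52 g/mol.

118.52 g/mol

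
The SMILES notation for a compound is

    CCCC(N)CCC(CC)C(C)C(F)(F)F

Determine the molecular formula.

Walk through each heavy atom and fill implicit hydrogens from standard valence (C 4, N 3, O 2, S 2, halogen 1):
  atom 1: C, bond orders sum to 1 (valence 4) → 3 H
  atom 2: C, bond orders sum to 2 (valence 4) → 2 H
  atom 3: C, bond orders sum to 2 (valence 4) → 2 H
  atom 4: C, bond orders sum to 3 (valence 4) → 1 H
  atom 5: N, bond orders sum to 1 (valence 3) → 2 H
  atom 6: C, bond orders sum to 2 (valence 4) → 2 H
  atom 7: C, bond orders sum to 2 (valence 4) → 2 H
  atom 8: C, bond orders sum to 3 (valence 4) → 1 H
  atom 9: C, bond orders sum to 2 (valence 4) → 2 H
  atom 10: C, bond orders sum to 1 (valence 4) → 3 H
  atom 11: C, bond orders sum to 3 (valence 4) → 1 H
  atom 12: C, bond orders sum to 1 (valence 4) → 3 H
  atom 13: C, bond orders sum to 4 (valence 4) → 0 H
  atom 14: F (halogen, monovalent) → 0 H
  atom 15: F (halogen, monovalent) → 0 H
  atom 16: F (halogen, monovalent) → 0 H
Totals → C:12, H:24, F:3, N:1.

C12H24F3N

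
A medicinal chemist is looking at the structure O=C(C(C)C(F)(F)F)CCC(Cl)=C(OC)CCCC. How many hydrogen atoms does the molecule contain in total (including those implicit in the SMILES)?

Walk through each heavy atom and fill implicit hydrogens from standard valence (C 4, N 3, O 2, S 2, halogen 1):
  atom 1: O, bond orders sum to 2 (valence 2) → 0 H
  atom 2: C, bond orders sum to 4 (valence 4) → 0 H
  atom 3: C, bond orders sum to 3 (valence 4) → 1 H
  atom 4: C, bond orders sum to 1 (valence 4) → 3 H
  atom 5: C, bond orders sum to 4 (valence 4) → 0 H
  atom 6: F (halogen, monovalent) → 0 H
  atom 7: F (halogen, monovalent) → 0 H
  atom 8: F (halogen, monovalent) → 0 H
  atom 9: C, bond orders sum to 2 (valence 4) → 2 H
  atom 10: C, bond orders sum to 2 (valence 4) → 2 H
  atom 11: C, bond orders sum to 4 (valence 4) → 0 H
  atom 12: Cl (halogen, monovalent) → 0 H
  atom 13: C, bond orders sum to 4 (valence 4) → 0 H
  atom 14: O, bond orders sum to 2 (valence 2) → 0 H
  atom 15: C, bond orders sum to 1 (valence 4) → 3 H
  atom 16: C, bond orders sum to 2 (valence 4) → 2 H
  atom 17: C, bond orders sum to 2 (valence 4) → 2 H
  atom 18: C, bond orders sum to 2 (valence 4) → 2 H
  atom 19: C, bond orders sum to 1 (valence 4) → 3 H
Total hydrogens: 20.

20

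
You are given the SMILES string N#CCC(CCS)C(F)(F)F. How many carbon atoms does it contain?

Count every carbon token in the SMILES (each C, including those in ring-closure positions and inside branches).
Carbon count: 6.

6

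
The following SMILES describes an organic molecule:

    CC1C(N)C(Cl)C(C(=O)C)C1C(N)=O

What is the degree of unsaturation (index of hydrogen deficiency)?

3

Molecular formula: C9H15ClN2O2.
DoU = (2C + 2 + N − H − X) / 2, where X is the halogen count and O/S are ignored.
    = (2·9 + 2 + 2 − 15 − 1) / 2 = 6 / 2 = 3.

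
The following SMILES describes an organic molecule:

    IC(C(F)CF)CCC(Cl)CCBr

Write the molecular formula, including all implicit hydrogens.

Walk through each heavy atom and fill implicit hydrogens from standard valence (C 4, N 3, O 2, S 2, halogen 1):
  atom 1: I (halogen, monovalent) → 0 H
  atom 2: C, bond orders sum to 3 (valence 4) → 1 H
  atom 3: C, bond orders sum to 3 (valence 4) → 1 H
  atom 4: F (halogen, monovalent) → 0 H
  atom 5: C, bond orders sum to 2 (valence 4) → 2 H
  atom 6: F (halogen, monovalent) → 0 H
  atom 7: C, bond orders sum to 2 (valence 4) → 2 H
  atom 8: C, bond orders sum to 2 (valence 4) → 2 H
  atom 9: C, bond orders sum to 3 (valence 4) → 1 H
  atom 10: Cl (halogen, monovalent) → 0 H
  atom 11: C, bond orders sum to 2 (valence 4) → 2 H
  atom 12: C, bond orders sum to 2 (valence 4) → 2 H
  atom 13: Br (halogen, monovalent) → 0 H
Totals → C:8, H:13, Br:1, Cl:1, F:2, I:1.

C8H13BrClF2I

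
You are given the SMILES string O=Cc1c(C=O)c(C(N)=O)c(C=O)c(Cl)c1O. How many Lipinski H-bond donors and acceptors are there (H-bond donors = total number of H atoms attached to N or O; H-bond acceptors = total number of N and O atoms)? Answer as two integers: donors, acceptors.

Donors: find every N or O and count the H atoms it carries.
  atom 1 (O): bond orders sum to 2 → 0 H
  atom 6 (O): bond orders sum to 2 → 0 H
  atom 9 (N): bond orders sum to 1 → 2 H
  atom 10 (O): bond orders sum to 2 → 0 H
  atom 13 (O): bond orders sum to 2 → 0 H
  atom 17 (O): bond orders sum to 1 → 1 H
Lipinski HBD = 3.
Acceptors: N atoms = 1, O atoms = 5 → HBA = 6.

3, 6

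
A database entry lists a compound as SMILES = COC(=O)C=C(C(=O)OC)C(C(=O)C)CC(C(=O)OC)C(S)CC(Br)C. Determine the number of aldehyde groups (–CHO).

0

Scan the SMILES for the aldehyde motif — none present.
Groups that are present: 1 alkene, 3 ester, 1 ketone, 1 thiol.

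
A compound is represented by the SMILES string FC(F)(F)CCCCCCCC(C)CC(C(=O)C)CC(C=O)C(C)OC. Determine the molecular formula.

C20H35F3O3

Walk through each heavy atom and fill implicit hydrogens from standard valence (C 4, N 3, O 2, S 2, halogen 1):
  atom 1: F (halogen, monovalent) → 0 H
  atom 2: C, bond orders sum to 4 (valence 4) → 0 H
  atom 3: F (halogen, monovalent) → 0 H
  atom 4: F (halogen, monovalent) → 0 H
  atom 5: C, bond orders sum to 2 (valence 4) → 2 H
  atom 6: C, bond orders sum to 2 (valence 4) → 2 H
  atom 7: C, bond orders sum to 2 (valence 4) → 2 H
  atom 8: C, bond orders sum to 2 (valence 4) → 2 H
  atom 9: C, bond orders sum to 2 (valence 4) → 2 H
  atom 10: C, bond orders sum to 2 (valence 4) → 2 H
  atom 11: C, bond orders sum to 2 (valence 4) → 2 H
  atom 12: C, bond orders sum to 3 (valence 4) → 1 H
  atom 13: C, bond orders sum to 1 (valence 4) → 3 H
  atom 14: C, bond orders sum to 2 (valence 4) → 2 H
  atom 15: C, bond orders sum to 3 (valence 4) → 1 H
  atom 16: C, bond orders sum to 4 (valence 4) → 0 H
  atom 17: O, bond orders sum to 2 (valence 2) → 0 H
  atom 18: C, bond orders sum to 1 (valence 4) → 3 H
  atom 19: C, bond orders sum to 2 (valence 4) → 2 H
  atom 20: C, bond orders sum to 3 (valence 4) → 1 H
  atom 21: C, bond orders sum to 3 (valence 4) → 1 H
  atom 22: O, bond orders sum to 2 (valence 2) → 0 H
  atom 23: C, bond orders sum to 3 (valence 4) → 1 H
  atom 24: C, bond orders sum to 1 (valence 4) → 3 H
  atom 25: O, bond orders sum to 2 (valence 2) → 0 H
  atom 26: C, bond orders sum to 1 (valence 4) → 3 H
Totals → C:20, H:35, F:3, O:3.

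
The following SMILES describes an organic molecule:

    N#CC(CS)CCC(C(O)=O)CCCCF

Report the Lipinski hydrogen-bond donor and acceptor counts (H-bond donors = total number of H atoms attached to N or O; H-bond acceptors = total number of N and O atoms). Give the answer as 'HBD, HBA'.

Donors: find every N or O and count the H atoms it carries.
  atom 1 (N): bond orders sum to 3 → 0 H
  atom 10 (O): bond orders sum to 1 → 1 H
  atom 11 (O): bond orders sum to 2 → 0 H
Lipinski HBD = 1.
Acceptors: N atoms = 1, O atoms = 2 → HBA = 3.

1, 3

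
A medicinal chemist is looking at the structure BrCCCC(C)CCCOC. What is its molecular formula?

C9H19BrO

Walk through each heavy atom and fill implicit hydrogens from standard valence (C 4, N 3, O 2, S 2, halogen 1):
  atom 1: Br (halogen, monovalent) → 0 H
  atom 2: C, bond orders sum to 2 (valence 4) → 2 H
  atom 3: C, bond orders sum to 2 (valence 4) → 2 H
  atom 4: C, bond orders sum to 2 (valence 4) → 2 H
  atom 5: C, bond orders sum to 3 (valence 4) → 1 H
  atom 6: C, bond orders sum to 1 (valence 4) → 3 H
  atom 7: C, bond orders sum to 2 (valence 4) → 2 H
  atom 8: C, bond orders sum to 2 (valence 4) → 2 H
  atom 9: C, bond orders sum to 2 (valence 4) → 2 H
  atom 10: O, bond orders sum to 2 (valence 2) → 0 H
  atom 11: C, bond orders sum to 1 (valence 4) → 3 H
Totals → C:9, H:19, Br:1, O:1.
In Hill order: C9H19BrO.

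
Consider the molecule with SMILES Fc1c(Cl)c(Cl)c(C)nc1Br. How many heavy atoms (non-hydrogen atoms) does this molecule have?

11

Every atom symbol written in the SMILES (organic subset) is one heavy atom; implicit H are not written.
Heavy atoms by element → Br:1, C:6, Cl:2, F:1, N:1.
Total: 11.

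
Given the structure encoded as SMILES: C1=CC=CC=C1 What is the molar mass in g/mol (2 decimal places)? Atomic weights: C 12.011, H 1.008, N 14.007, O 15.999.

First, the molecular formula is C6H6 (counting implicit H from valence).
  C: 6 × 12.011 = 72.066
  H: 6 × 1.008 = 6.048
Sum: 6×12.011 + 6×1.008 = 78.114 → 78.11 g/mol.

78.11 g/mol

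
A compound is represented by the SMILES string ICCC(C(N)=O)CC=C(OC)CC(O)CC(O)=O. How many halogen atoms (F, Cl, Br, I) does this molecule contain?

1

Halogen atoms appear at heavy-atom position 1 (1×I).
Other groups present: 1 alkene, 1 amide, 1 carboxylic acid, 1 ether, 1 hydroxyl.
Halogen count: 1.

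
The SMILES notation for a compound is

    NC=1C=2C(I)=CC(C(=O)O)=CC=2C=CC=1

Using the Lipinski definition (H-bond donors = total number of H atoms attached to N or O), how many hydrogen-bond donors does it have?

3

Donors: find every N or O and count the H atoms it carries.
  atom 1 (N): bond orders sum to 1 → 2 H
  atom 9 (O): bond orders sum to 2 → 0 H
  atom 10 (O): bond orders sum to 1 → 1 H
Lipinski HBD = 3.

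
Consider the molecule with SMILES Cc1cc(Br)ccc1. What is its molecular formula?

Walk through each heavy atom and fill implicit hydrogens from standard valence (C 4, N 3, O 2, S 2, halogen 1); for lowercase aromatic atoms, an aromatic c carries 1 H when it has two neighbours and 0 H with three, and aromatic n carries 0 H:
  atom 1: C, bond orders sum to 1 (valence 4) → 3 H
  atom 2: aromatic c, 3 neighbours → 0 H
  atom 3: aromatic c, 2 neighbours → 1 H
  atom 4: aromatic c, 3 neighbours → 0 H
  atom 5: Br (halogen, monovalent) → 0 H
  atom 6: aromatic c, 2 neighbours → 1 H
  atom 7: aromatic c, 2 neighbours → 1 H
  atom 8: aromatic c, 2 neighbours → 1 H
Totals → C:7, H:7, Br:1.

C7H7Br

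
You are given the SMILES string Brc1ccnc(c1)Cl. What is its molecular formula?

Walk through each heavy atom and fill implicit hydrogens from standard valence (C 4, N 3, O 2, S 2, halogen 1); for lowercase aromatic atoms, an aromatic c carries 1 H when it has two neighbours and 0 H with three, and aromatic n carries 0 H:
  atom 1: Br (halogen, monovalent) → 0 H
  atom 2: aromatic c, 3 neighbours → 0 H
  atom 3: aromatic c, 2 neighbours → 1 H
  atom 4: aromatic c, 2 neighbours → 1 H
  atom 5: aromatic n, 2 neighbours → 0 H
  atom 6: aromatic c, 3 neighbours → 0 H
  atom 7: aromatic c, 2 neighbours → 1 H
  atom 8: Cl (halogen, monovalent) → 0 H
Totals → C:5, H:3, Br:1, Cl:1, N:1.
In Hill order: C5H3BrClN.

C5H3BrClN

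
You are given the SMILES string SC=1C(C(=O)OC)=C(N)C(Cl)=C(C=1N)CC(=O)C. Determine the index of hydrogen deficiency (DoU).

6

Degree of unsaturation = (number of rings) + (number of π bonds).
Ring closures in the SMILES: 1.
π bonds: 5 double bonds (each 1 DoU) → 5 DoU from unsaturation.
Total DoU = 1 + 5 = 6.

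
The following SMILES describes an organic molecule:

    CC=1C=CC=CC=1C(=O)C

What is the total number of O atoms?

Scan the SMILES for O atoms (remember two-letter symbols like Cl and Br are single atoms).
Oxygen count: 1.

1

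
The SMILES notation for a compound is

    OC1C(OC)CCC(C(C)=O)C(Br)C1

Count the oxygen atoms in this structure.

Scan the SMILES for O atoms (remember two-letter symbols like Cl and Br are single atoms).
Oxygen count: 3.

3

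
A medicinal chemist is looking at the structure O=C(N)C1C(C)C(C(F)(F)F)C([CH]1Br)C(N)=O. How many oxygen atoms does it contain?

Scan the SMILES for O atoms (remember two-letter symbols like Cl and Br are single atoms).
Oxygen count: 2.

2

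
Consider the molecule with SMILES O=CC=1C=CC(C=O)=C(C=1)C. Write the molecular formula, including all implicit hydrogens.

C9H8O2

Walk through each heavy atom and fill implicit hydrogens from standard valence (C 4, N 3, O 2, S 2, halogen 1):
  atom 1: O, bond orders sum to 2 (valence 2) → 0 H
  atom 2: C, bond orders sum to 3 (valence 4) → 1 H
  atom 3: C, bond orders sum to 4 (valence 4) → 0 H
  atom 4: C, bond orders sum to 3 (valence 4) → 1 H
  atom 5: C, bond orders sum to 3 (valence 4) → 1 H
  atom 6: C, bond orders sum to 4 (valence 4) → 0 H
  atom 7: C, bond orders sum to 3 (valence 4) → 1 H
  atom 8: O, bond orders sum to 2 (valence 2) → 0 H
  atom 9: C, bond orders sum to 4 (valence 4) → 0 H
  atom 10: C, bond orders sum to 3 (valence 4) → 1 H
  atom 11: C, bond orders sum to 1 (valence 4) → 3 H
Totals → C:9, H:8, O:2.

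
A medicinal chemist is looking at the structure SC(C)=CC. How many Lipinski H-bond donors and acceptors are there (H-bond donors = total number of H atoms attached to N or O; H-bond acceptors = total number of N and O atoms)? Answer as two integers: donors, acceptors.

Donors: find every N or O and count the H atoms it carries.
  (no N or O atoms present)
Lipinski HBD = 0.
Acceptors: N atoms = 0, O atoms = 0 → HBA = 0.

0, 0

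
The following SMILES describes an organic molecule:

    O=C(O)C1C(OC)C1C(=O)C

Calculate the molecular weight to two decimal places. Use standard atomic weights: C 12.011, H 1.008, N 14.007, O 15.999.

First, the molecular formula is C7H10O4 (counting implicit H from valence).
  C: 7 × 12.011 = 84.077
  H: 10 × 1.008 = 10.080
  O: 4 × 15.999 = 63.996
Sum: 7×12.011 + 10×1.008 + 4×15.999 = 158.153 → 158.15 g/mol.

158.15 g/mol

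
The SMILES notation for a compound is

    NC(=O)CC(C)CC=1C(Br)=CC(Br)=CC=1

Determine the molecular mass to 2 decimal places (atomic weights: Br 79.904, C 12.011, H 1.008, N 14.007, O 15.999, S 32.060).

First, the molecular formula is C11H13Br2NO (counting implicit H from valence).
  Br: 2 × 79.904 = 159.808
  C: 11 × 12.011 = 132.121
  H: 13 × 1.008 = 13.104
  N: 1 × 14.007 = 14.007
  O: 1 × 15.999 = 15.999
Sum: 2×79.904 + 11×12.011 + 13×1.008 + 1×14.007 + 1×15.999 = 335.039 → 335.04 g/mol.

335.04 g/mol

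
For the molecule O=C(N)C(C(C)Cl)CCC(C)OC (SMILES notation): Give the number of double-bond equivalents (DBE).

Degree of unsaturation = (number of rings) + (number of π bonds).
Ring closures in the SMILES: 0.
π bonds: 1 double bond (each 1 DoU) → 1 DoU from unsaturation.
Total DoU = 0 + 1 = 1.

1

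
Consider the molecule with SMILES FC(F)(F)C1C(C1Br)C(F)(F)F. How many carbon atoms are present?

Count every carbon token in the SMILES (each C, including those in ring-closure positions and inside branches).
Carbon count: 5.

5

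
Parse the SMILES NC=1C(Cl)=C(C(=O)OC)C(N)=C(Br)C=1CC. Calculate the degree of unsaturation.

5

Molecular formula: C10H12BrClN2O2.
DoU = (2C + 2 + N − H − X) / 2, where X is the halogen count and O/S are ignored.
    = (2·10 + 2 + 2 − 12 − 2) / 2 = 10 / 2 = 5.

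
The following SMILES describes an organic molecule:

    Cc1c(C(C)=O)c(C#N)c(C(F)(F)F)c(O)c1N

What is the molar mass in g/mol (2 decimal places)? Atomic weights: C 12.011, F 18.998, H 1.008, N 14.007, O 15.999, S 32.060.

First, the molecular formula is C11H9F3N2O2 (counting implicit H from valence).
  C: 11 × 12.011 = 132.121
  F: 3 × 18.998 = 56.994
  H: 9 × 1.008 = 9.072
  N: 2 × 14.007 = 28.014
  O: 2 × 15.999 = 31.998
Sum: 11×12.011 + 3×18.998 + 9×1.008 + 2×14.007 + 2×15.999 = 258.199 → 258.20 g/mol.

258.20 g/mol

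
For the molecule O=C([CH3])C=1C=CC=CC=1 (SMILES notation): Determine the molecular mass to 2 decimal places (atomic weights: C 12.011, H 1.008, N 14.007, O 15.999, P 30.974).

120.15 g/mol

First, the molecular formula is C8H8O (counting implicit H from valence).
  C: 8 × 12.011 = 96.088
  H: 8 × 1.008 = 8.064
  O: 1 × 15.999 = 15.999
Sum: 8×12.011 + 8×1.008 + 1×15.999 = 120.151 → 120.15 g/mol.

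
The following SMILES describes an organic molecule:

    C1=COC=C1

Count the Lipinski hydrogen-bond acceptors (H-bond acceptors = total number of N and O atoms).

1

N atoms: 0; O atoms: 1.
Lipinski HBA = 0 + 1 = 1.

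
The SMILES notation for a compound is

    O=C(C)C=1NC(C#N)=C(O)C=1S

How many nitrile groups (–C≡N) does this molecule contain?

The nitrile motif appears at heavy-atom position 7 in the SMILES.
Other groups present: 1 hydroxyl, 1 ketone, 1 thiol.
Nitrile count: 1.

1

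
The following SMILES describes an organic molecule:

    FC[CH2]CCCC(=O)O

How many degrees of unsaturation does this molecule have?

Degree of unsaturation = (number of rings) + (number of π bonds).
Ring closures in the SMILES: 0.
π bonds: 1 double bond (each 1 DoU) → 1 DoU from unsaturation.
Total DoU = 0 + 1 = 1.

1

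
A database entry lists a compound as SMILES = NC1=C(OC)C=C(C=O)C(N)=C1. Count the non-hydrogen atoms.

Every atom symbol written in the SMILES (organic subset) is one heavy atom; implicit H are not written.
Heavy atoms by element → C:8, N:2, O:2.
Total: 12.

12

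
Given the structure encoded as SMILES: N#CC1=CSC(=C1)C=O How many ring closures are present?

In SMILES, each pair of matching ring-closure digits denotes one ring-closing bond; the number of such bonds equals the number of independent rings.
Ring-closure bonds here: 1.

1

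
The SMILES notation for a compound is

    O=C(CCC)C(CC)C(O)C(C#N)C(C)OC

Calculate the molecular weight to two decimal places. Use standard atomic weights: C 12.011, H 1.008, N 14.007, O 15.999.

241.33 g/mol

First, the molecular formula is C13H23NO3 (counting implicit H from valence).
  C: 13 × 12.011 = 156.143
  H: 23 × 1.008 = 23.184
  N: 1 × 14.007 = 14.007
  O: 3 × 15.999 = 47.997
Sum: 13×12.011 + 23×1.008 + 1×14.007 + 3×15.999 = 241.331 → 241.33 g/mol.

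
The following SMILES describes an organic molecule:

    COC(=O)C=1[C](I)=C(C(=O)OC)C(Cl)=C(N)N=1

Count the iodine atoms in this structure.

1

Scan the SMILES for I atoms (remember two-letter symbols like Cl and Br are single atoms).
Iodine count: 1.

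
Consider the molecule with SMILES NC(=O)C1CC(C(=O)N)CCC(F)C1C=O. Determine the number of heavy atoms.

Every atom symbol written in the SMILES (organic subset) is one heavy atom; implicit H are not written.
Heavy atoms by element → C:10, F:1, N:2, O:3.
Total: 16.

16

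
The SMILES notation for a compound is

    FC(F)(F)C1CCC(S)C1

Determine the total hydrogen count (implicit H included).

Walk through each heavy atom and fill implicit hydrogens from standard valence (C 4, N 3, O 2, S 2, halogen 1):
  atom 1: F (halogen, monovalent) → 0 H
  atom 2: C, bond orders sum to 4 (valence 4) → 0 H
  atom 3: F (halogen, monovalent) → 0 H
  atom 4: F (halogen, monovalent) → 0 H
  atom 5: C, bond orders sum to 3 (valence 4) → 1 H
  atom 6: C, bond orders sum to 2 (valence 4) → 2 H
  atom 7: C, bond orders sum to 2 (valence 4) → 2 H
  atom 8: C, bond orders sum to 3 (valence 4) → 1 H
  atom 9: S, bond orders sum to 1 (valence 2) → 1 H
  atom 10: C, bond orders sum to 2 (valence 4) → 2 H
Total hydrogens: 9.

9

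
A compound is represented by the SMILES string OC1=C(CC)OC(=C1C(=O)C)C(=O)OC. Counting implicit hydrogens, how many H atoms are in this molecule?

Walk through each heavy atom and fill implicit hydrogens from standard valence (C 4, N 3, O 2, S 2, halogen 1):
  atom 1: O, bond orders sum to 1 (valence 2) → 1 H
  atom 2: C, bond orders sum to 4 (valence 4) → 0 H
  atom 3: C, bond orders sum to 4 (valence 4) → 0 H
  atom 4: C, bond orders sum to 2 (valence 4) → 2 H
  atom 5: C, bond orders sum to 1 (valence 4) → 3 H
  atom 6: O, bond orders sum to 2 (valence 2) → 0 H
  atom 7: C, bond orders sum to 4 (valence 4) → 0 H
  atom 8: C, bond orders sum to 4 (valence 4) → 0 H
  atom 9: C, bond orders sum to 4 (valence 4) → 0 H
  atom 10: O, bond orders sum to 2 (valence 2) → 0 H
  atom 11: C, bond orders sum to 1 (valence 4) → 3 H
  atom 12: C, bond orders sum to 4 (valence 4) → 0 H
  atom 13: O, bond orders sum to 2 (valence 2) → 0 H
  atom 14: O, bond orders sum to 2 (valence 2) → 0 H
  atom 15: C, bond orders sum to 1 (valence 4) → 3 H
Total hydrogens: 12.

12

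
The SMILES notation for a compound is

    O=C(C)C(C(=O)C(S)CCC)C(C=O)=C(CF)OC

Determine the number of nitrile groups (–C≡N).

0

Scan the SMILES for the nitrile motif — none present.
Groups that are present: 1 aldehyde, 1 alkene, 1 ether, 2 ketone, 1 thiol.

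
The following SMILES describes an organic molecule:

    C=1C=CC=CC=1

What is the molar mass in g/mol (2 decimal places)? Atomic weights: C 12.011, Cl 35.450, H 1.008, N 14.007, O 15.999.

78.11 g/mol

First, the molecular formula is C6H6 (counting implicit H from valence).
  C: 6 × 12.011 = 72.066
  H: 6 × 1.008 = 6.048
Sum: 6×12.011 + 6×1.008 = 78.114 → 78.11 g/mol.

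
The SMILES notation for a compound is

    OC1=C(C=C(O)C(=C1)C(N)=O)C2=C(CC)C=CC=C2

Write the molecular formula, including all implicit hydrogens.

C15H15NO3

Walk through each heavy atom and fill implicit hydrogens from standard valence (C 4, N 3, O 2, S 2, halogen 1):
  atom 1: O, bond orders sum to 1 (valence 2) → 1 H
  atom 2: C, bond orders sum to 4 (valence 4) → 0 H
  atom 3: C, bond orders sum to 4 (valence 4) → 0 H
  atom 4: C, bond orders sum to 3 (valence 4) → 1 H
  atom 5: C, bond orders sum to 4 (valence 4) → 0 H
  atom 6: O, bond orders sum to 1 (valence 2) → 1 H
  atom 7: C, bond orders sum to 4 (valence 4) → 0 H
  atom 8: C, bond orders sum to 3 (valence 4) → 1 H
  atom 9: C, bond orders sum to 4 (valence 4) → 0 H
  atom 10: N, bond orders sum to 1 (valence 3) → 2 H
  atom 11: O, bond orders sum to 2 (valence 2) → 0 H
  atom 12: C, bond orders sum to 4 (valence 4) → 0 H
  atom 13: C, bond orders sum to 4 (valence 4) → 0 H
  atom 14: C, bond orders sum to 2 (valence 4) → 2 H
  atom 15: C, bond orders sum to 1 (valence 4) → 3 H
  atom 16: C, bond orders sum to 3 (valence 4) → 1 H
  atom 17: C, bond orders sum to 3 (valence 4) → 1 H
  atom 18: C, bond orders sum to 3 (valence 4) → 1 H
  atom 19: C, bond orders sum to 3 (valence 4) → 1 H
Totals → C:15, H:15, N:1, O:3.
In Hill order: C15H15NO3.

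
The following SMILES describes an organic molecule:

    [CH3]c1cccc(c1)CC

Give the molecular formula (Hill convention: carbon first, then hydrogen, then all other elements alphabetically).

C9H12

Walk through each heavy atom and fill implicit hydrogens from standard valence (C 4, N 3, O 2, S 2, halogen 1); for lowercase aromatic atoms, an aromatic c carries 1 H when it has two neighbours and 0 H with three, and aromatic n carries 0 H:
  atom 1: C with explicit H count 3
  atom 2: aromatic c, 3 neighbours → 0 H
  atom 3: aromatic c, 2 neighbours → 1 H
  atom 4: aromatic c, 2 neighbours → 1 H
  atom 5: aromatic c, 2 neighbours → 1 H
  atom 6: aromatic c, 3 neighbours → 0 H
  atom 7: aromatic c, 2 neighbours → 1 H
  atom 8: C, bond orders sum to 2 (valence 4) → 2 H
  atom 9: C, bond orders sum to 1 (valence 4) → 3 H
Totals → C:9, H:12.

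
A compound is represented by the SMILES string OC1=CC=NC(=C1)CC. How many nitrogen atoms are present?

Scan the SMILES for N atoms (remember two-letter symbols like Cl and Br are single atoms).
Nitrogen count: 1.

1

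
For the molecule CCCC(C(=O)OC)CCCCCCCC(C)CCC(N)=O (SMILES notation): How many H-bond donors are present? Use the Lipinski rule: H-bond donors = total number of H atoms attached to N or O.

2

Donors: find every N or O and count the H atoms it carries.
  atom 6 (O): bond orders sum to 2 → 0 H
  atom 7 (O): bond orders sum to 2 → 0 H
  atom 21 (N): bond orders sum to 1 → 2 H
  atom 22 (O): bond orders sum to 2 → 0 H
Lipinski HBD = 2.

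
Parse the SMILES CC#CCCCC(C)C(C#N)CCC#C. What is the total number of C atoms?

Count every carbon token in the SMILES (each C, including those in ring-closure positions and inside branches).
Carbon count: 14.

14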